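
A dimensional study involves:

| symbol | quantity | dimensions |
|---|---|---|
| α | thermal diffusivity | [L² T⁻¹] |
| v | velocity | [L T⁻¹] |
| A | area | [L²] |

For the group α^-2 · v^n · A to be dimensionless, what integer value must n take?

2

Balance the L exponent: (1)·n from v, plus −2·(2) + (2) = -2 from the rest, must sum to zero.
n − 2 = 0, so n = 2.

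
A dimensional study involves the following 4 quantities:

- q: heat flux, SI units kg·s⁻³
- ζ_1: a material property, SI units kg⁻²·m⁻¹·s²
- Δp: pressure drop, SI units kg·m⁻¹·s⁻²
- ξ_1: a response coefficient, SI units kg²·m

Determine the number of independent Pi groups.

There are 4 variables and 3 base dimensions (M, L, T).
The dimension matrix has rank 3.
Independent dimensionless groups: 4 − 3 = 1.

1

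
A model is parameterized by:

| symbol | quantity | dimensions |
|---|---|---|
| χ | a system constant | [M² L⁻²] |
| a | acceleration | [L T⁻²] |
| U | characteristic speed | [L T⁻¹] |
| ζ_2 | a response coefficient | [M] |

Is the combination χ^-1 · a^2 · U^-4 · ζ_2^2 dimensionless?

Sum the exponent of each base dimension across the product:
  M: −[χ]_M + 2·[a]_M − 4·[U]_M + 2·[ζ_2]_M = −(2) + 2·(0) − 4·(0) + 2·(1) = 0
  L: −[χ]_L + 2·[a]_L − 4·[U]_L + 2·[ζ_2]_L = −(-2) + 2·(1) − 4·(1) + 2·(0) = 0
  T: −[χ]_T + 2·[a]_T − 4·[U]_T + 2·[ζ_2]_T = −(0) + 2·(-2) − 4·(-1) + 2·(0) = 0
All base exponents vanish — dimensionless.

yes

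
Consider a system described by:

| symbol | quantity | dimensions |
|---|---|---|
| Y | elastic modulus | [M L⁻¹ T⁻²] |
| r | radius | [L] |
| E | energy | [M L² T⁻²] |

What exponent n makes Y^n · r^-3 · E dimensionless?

-1

Balance the M exponent: (1)·n from Y, plus −3·(0) + (1) = 1 from the rest, must sum to zero.
n + 1 = 0, so n = -1.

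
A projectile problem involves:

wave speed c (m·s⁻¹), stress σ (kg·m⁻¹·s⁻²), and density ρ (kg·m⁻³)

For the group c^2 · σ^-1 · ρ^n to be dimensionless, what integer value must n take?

1

Balance the M exponent: (1)·n from ρ, plus 2·(0) − (1) = -1 from the rest, must sum to zero.
n − 1 = 0, so n = 1.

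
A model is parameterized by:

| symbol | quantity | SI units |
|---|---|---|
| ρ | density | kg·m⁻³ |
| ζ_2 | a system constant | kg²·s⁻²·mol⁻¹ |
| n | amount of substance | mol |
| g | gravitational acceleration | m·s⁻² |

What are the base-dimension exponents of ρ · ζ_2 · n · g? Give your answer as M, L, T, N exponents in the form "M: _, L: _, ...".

Collect each base-dimension exponent across the product:
  M: (1) + (2) + (0) + (0) = 3
  L: (-3) + (0) + (0) + (1) = -2
  T: (0) + (-2) + (0) + (-2) = -4
  N: (0) + (-1) + (1) + (0) = 0
So the dimensions are [M³ L⁻² T⁻⁴].

M: 3, L: -2, T: -4, N: 0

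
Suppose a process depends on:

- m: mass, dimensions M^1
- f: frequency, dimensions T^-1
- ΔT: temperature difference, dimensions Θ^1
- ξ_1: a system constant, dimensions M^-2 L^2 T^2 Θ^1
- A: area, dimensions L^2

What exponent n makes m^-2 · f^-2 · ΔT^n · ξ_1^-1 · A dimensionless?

1

Balance the Θ exponent: (1)·n from ΔT, plus −2·(0) − 2·(0) − (1) + (0) = -1 from the rest, must sum to zero.
n − 1 = 0, so n = 1.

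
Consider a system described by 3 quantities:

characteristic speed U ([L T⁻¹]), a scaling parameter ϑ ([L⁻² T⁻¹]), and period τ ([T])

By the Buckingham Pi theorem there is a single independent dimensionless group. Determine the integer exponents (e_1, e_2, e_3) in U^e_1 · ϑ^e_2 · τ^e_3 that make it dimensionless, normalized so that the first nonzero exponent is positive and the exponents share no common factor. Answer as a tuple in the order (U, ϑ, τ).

L: e_1·(1) + e_2·(-2) + e_3·(0) = 0
T: e_1·(-1) + e_2·(-1) + e_3·(1) = 0
Solving this homogeneous linear system for the smallest-integer solution (first nonzero entry positive) gives (2, 1, 3).

(2, 1, 3)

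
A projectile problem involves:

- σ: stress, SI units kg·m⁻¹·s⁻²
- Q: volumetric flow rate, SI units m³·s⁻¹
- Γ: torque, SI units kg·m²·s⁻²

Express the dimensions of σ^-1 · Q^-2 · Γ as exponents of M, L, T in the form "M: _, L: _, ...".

Collect each base-dimension exponent across the product:
  M: −(1) − 2·(0) + (1) = 0
  L: −(-1) − 2·(3) + (2) = -3
  T: −(-2) − 2·(-1) + (-2) = 2
So the dimensions are [L⁻³ T²].

M: 0, L: -3, T: 2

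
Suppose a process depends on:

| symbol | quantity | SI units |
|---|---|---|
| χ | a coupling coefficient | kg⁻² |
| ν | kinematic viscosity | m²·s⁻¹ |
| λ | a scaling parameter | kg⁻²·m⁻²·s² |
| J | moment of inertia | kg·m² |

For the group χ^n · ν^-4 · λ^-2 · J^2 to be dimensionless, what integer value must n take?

Balance the M exponent: (-2)·n from χ, plus −4·(0) − 2·(-2) + 2·(1) = 6 from the rest, must sum to zero.
-2n + 6 = 0, so n = 3.

3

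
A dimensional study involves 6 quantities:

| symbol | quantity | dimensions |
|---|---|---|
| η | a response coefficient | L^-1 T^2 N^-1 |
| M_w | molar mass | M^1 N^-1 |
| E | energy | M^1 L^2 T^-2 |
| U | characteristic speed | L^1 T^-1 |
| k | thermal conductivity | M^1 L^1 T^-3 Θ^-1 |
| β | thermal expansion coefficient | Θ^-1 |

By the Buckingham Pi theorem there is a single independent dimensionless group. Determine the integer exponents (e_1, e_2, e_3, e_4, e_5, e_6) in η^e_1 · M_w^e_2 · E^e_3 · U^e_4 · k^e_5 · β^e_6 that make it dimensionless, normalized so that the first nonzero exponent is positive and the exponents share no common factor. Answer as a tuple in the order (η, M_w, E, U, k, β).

(2, -2, 1, -1, 1, -1)

M: e_1·(0) + e_2·(1) + e_3·(1) + e_4·(0) + e_5·(1) + e_6·(0) = 0
L: e_1·(-1) + e_2·(0) + e_3·(2) + e_4·(1) + e_5·(1) + e_6·(0) = 0
T: e_1·(2) + e_2·(0) + e_3·(-2) + e_4·(-1) + e_5·(-3) + e_6·(0) = 0
Θ: e_1·(0) + e_2·(0) + e_3·(0) + e_4·(0) + e_5·(-1) + e_6·(-1) = 0
N: e_1·(-1) + e_2·(-1) + e_3·(0) + e_4·(0) + e_5·(0) + e_6·(0) = 0
Solving this homogeneous linear system for the smallest-integer solution (first nonzero entry positive) gives (2, -2, 1, -1, 1, -1).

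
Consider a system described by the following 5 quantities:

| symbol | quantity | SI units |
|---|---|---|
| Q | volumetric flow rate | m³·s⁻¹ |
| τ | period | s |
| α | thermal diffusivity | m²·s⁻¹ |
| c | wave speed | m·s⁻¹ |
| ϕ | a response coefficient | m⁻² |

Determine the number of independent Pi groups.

3

There are 5 variables and 2 base dimensions (L, T).
The dimension matrix has rank 2.
Independent dimensionless groups: 5 − 2 = 3.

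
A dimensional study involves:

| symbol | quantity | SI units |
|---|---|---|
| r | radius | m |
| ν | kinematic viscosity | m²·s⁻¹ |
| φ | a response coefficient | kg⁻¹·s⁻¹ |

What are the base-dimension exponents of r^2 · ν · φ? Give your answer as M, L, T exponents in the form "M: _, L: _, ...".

Collect each base-dimension exponent across the product:
  M: 2·(0) + (0) + (-1) = -1
  L: 2·(1) + (2) + (0) = 4
  T: 2·(0) + (-1) + (-1) = -2
So the dimensions are [M⁻¹ L⁴ T⁻²].

M: -1, L: 4, T: -2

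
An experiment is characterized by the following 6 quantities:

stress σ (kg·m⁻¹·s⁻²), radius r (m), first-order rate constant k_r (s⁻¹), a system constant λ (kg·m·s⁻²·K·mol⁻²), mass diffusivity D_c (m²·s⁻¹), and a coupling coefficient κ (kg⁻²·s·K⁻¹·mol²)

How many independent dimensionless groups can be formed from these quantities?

There are 6 variables and 5 base dimensions (M, L, T, Θ, N).
The dimension matrix has rank 4 (less than 5: the dimension vectors are linearly dependent).
Independent dimensionless groups: 6 − 4 = 2.

2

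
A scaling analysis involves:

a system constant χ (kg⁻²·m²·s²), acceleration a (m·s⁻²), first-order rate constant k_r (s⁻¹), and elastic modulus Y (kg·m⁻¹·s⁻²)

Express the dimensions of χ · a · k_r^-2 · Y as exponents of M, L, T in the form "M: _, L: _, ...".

Collect each base-dimension exponent across the product:
  M: (-2) + (0) − 2·(0) + (1) = -1
  L: (2) + (1) − 2·(0) + (-1) = 2
  T: (2) + (-2) − 2·(-1) + (-2) = 0
So the dimensions are [M⁻¹ L²].

M: -1, L: 2, T: 0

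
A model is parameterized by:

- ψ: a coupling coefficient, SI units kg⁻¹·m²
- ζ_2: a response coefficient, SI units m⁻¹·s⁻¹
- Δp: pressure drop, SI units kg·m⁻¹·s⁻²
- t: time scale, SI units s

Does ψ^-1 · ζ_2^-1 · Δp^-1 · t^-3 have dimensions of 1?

Sum the exponent of each base dimension across the product:
  M: −[ψ]_M − [ζ_2]_M − [Δp]_M − 3·[t]_M = −(-1) − (0) − (1) − 3·(0) = 0
  L: −[ψ]_L − [ζ_2]_L − [Δp]_L − 3·[t]_L = −(2) − (-1) − (-1) − 3·(0) = 0
  T: −[ψ]_T − [ζ_2]_T − [Δp]_T − 3·[t]_T = −(0) − (-1) − (-2) − 3·(1) = 0
All base exponents vanish — dimensionless.

yes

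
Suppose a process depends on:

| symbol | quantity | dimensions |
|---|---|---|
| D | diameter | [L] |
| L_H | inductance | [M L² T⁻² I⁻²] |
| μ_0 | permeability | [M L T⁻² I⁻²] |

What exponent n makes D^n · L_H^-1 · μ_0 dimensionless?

1

Balance the L exponent: (1)·n from D, plus −(2) + (1) = -1 from the rest, must sum to zero.
n − 1 = 0, so n = 1.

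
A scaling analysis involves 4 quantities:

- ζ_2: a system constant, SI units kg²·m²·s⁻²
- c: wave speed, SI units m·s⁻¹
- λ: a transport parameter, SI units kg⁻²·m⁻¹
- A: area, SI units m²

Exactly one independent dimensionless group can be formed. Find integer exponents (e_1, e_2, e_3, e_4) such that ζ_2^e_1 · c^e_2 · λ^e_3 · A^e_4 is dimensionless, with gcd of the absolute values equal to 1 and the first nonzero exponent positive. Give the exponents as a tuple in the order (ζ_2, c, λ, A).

M: e_1·(2) + e_2·(0) + e_3·(-2) + e_4·(0) = 0
L: e_1·(2) + e_2·(1) + e_3·(-1) + e_4·(2) = 0
T: e_1·(-2) + e_2·(-1) + e_3·(0) + e_4·(0) = 0
Solving this homogeneous linear system for the smallest-integer solution (first nonzero entry positive) gives (2, -4, 2, 1).

(2, -4, 2, 1)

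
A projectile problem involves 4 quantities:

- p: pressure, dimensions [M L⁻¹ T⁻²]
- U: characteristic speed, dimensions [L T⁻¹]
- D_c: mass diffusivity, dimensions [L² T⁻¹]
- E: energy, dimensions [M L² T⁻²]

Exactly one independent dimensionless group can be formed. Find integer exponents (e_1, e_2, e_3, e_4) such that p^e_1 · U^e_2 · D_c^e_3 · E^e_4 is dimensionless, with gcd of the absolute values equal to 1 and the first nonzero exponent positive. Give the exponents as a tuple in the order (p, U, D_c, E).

(1, -3, 3, -1)

M: e_1·(1) + e_2·(0) + e_3·(0) + e_4·(1) = 0
L: e_1·(-1) + e_2·(1) + e_3·(2) + e_4·(2) = 0
T: e_1·(-2) + e_2·(-1) + e_3·(-1) + e_4·(-2) = 0
Solving this homogeneous linear system for the smallest-integer solution (first nonzero entry positive) gives (1, -3, 3, -1).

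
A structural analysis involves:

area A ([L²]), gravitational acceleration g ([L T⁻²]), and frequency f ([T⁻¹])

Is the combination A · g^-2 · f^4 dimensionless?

Sum the exponent of each base dimension across the product:
  M: [A]_M − 2·[g]_M + 4·[f]_M = (0) − 2·(0) + 4·(0) = 0
  L: [A]_L − 2·[g]_L + 4·[f]_L = (2) − 2·(1) + 4·(0) = 0
  T: [A]_T − 2·[g]_T + 4·[f]_T = (0) − 2·(-2) + 4·(-1) = 0
All base exponents vanish — dimensionless.

yes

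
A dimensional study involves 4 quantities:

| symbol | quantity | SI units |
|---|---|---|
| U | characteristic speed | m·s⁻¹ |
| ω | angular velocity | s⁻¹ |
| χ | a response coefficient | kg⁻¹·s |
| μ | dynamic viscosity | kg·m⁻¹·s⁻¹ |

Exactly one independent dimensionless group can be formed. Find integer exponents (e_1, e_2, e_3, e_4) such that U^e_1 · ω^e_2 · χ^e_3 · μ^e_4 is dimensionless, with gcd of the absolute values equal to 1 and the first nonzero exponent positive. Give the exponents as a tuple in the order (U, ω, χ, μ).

(1, -1, 1, 1)

M: e_1·(0) + e_2·(0) + e_3·(-1) + e_4·(1) = 0
L: e_1·(1) + e_2·(0) + e_3·(0) + e_4·(-1) = 0
T: e_1·(-1) + e_2·(-1) + e_3·(1) + e_4·(-1) = 0
Solving this homogeneous linear system for the smallest-integer solution (first nonzero entry positive) gives (1, -1, 1, 1).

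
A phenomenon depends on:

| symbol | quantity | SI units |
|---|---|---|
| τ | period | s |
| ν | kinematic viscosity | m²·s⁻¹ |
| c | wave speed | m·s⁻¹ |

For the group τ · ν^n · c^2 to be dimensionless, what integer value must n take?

-1

Balance the L exponent: (2)·n from ν, plus (0) + 2·(1) = 2 from the rest, must sum to zero.
2n + 2 = 0, so n = -1.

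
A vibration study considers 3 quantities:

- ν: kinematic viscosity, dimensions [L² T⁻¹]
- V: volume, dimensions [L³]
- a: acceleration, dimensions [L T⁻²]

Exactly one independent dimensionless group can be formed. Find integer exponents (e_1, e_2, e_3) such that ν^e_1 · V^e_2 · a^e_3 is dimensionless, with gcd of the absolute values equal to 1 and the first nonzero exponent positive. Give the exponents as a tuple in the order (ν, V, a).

L: e_1·(2) + e_2·(3) + e_3·(1) = 0
T: e_1·(-1) + e_2·(0) + e_3·(-2) = 0
Solving this homogeneous linear system for the smallest-integer solution (first nonzero entry positive) gives (2, -1, -1).

(2, -1, -1)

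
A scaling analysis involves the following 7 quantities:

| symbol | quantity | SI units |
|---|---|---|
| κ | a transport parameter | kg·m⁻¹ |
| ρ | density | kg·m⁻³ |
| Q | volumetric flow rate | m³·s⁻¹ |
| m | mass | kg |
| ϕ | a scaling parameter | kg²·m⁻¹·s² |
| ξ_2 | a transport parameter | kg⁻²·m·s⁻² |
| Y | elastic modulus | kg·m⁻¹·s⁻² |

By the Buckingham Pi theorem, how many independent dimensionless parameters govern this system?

4

There are 7 variables and 3 base dimensions (M, L, T).
The dimension matrix has rank 3.
Independent dimensionless groups: 7 − 3 = 4.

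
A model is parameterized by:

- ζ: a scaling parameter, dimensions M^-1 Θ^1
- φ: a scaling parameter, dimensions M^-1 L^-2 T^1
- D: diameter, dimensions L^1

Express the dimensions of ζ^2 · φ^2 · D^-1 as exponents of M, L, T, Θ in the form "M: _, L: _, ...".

M: -4, L: -5, T: 2, Θ: 2

Collect each base-dimension exponent across the product:
  M: 2·(-1) + 2·(-1) − (0) = -4
  L: 2·(0) + 2·(-2) − (1) = -5
  T: 2·(0) + 2·(1) − (0) = 2
  Θ: 2·(1) + 2·(0) − (0) = 2
So the dimensions are [M⁻⁴ L⁻⁵ T² Θ²].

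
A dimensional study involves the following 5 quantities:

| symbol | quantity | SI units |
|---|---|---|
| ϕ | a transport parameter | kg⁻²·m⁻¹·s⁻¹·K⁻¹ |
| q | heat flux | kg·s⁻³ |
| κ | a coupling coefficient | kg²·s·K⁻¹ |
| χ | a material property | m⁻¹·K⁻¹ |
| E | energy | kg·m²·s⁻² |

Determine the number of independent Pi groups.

1

There are 5 variables and 4 base dimensions (M, L, T, Θ).
The dimension matrix has rank 4.
Independent dimensionless groups: 5 − 4 = 1.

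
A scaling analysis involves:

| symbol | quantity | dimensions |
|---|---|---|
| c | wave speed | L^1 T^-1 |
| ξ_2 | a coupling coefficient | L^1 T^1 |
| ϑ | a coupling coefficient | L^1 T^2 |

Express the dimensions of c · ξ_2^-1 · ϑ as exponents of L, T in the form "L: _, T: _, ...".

Collect each base-dimension exponent across the product:
  L: (1) − (1) + (1) = 1
  T: (-1) − (1) + (2) = 0
So the dimensions are [L].

L: 1, T: 0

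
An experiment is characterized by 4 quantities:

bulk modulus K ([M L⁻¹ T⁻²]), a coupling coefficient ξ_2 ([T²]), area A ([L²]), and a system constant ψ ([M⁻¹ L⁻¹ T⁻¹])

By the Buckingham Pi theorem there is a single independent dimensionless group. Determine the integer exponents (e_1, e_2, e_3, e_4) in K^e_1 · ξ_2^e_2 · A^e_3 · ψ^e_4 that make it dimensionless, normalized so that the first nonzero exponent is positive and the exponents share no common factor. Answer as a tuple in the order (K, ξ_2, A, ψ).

M: e_1·(1) + e_2·(0) + e_3·(0) + e_4·(-1) = 0
L: e_1·(-1) + e_2·(0) + e_3·(2) + e_4·(-1) = 0
T: e_1·(-2) + e_2·(2) + e_3·(0) + e_4·(-1) = 0
Solving this homogeneous linear system for the smallest-integer solution (first nonzero entry positive) gives (2, 3, 2, 2).

(2, 3, 2, 2)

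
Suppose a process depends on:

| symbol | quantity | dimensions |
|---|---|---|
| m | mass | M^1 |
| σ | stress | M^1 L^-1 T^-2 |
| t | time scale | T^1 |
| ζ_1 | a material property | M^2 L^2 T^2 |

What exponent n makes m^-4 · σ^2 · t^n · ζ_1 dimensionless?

2

Balance the T exponent: (1)·n from t, plus −4·(0) + 2·(-2) + (2) = -2 from the rest, must sum to zero.
n − 2 = 0, so n = 2.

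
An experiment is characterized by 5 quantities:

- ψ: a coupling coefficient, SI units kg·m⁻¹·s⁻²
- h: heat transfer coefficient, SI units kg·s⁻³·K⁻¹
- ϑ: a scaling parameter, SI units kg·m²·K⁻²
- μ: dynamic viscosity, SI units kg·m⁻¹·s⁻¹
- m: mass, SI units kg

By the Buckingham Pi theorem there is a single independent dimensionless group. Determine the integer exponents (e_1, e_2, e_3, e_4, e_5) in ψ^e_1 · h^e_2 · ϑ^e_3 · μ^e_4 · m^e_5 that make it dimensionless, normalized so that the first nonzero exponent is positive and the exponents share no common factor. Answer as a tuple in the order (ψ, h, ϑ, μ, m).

(4, -2, 1, -2, -1)

M: e_1·(1) + e_2·(1) + e_3·(1) + e_4·(1) + e_5·(1) = 0
L: e_1·(-1) + e_2·(0) + e_3·(2) + e_4·(-1) + e_5·(0) = 0
T: e_1·(-2) + e_2·(-3) + e_3·(0) + e_4·(-1) + e_5·(0) = 0
Θ: e_1·(0) + e_2·(-1) + e_3·(-2) + e_4·(0) + e_5·(0) = 0
Solving this homogeneous linear system for the smallest-integer solution (first nonzero entry positive) gives (4, -2, 1, -2, -1).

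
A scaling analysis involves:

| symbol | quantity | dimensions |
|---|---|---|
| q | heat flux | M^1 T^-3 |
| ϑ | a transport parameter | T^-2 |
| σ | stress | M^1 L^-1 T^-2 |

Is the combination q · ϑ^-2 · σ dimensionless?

no

Sum the exponent of each base dimension across the product:
  M: [q]_M − 2·[ϑ]_M + [σ]_M = (1) − 2·(0) + (1) = 2
  L: [q]_L − 2·[ϑ]_L + [σ]_L = (0) − 2·(0) + (-1) = -1
  T: [q]_T − 2·[ϑ]_T + [σ]_T = (-3) − 2·(-2) + (-2) = -1
Net dimensions [M² L⁻¹ T⁻¹] ≠ [1] — not dimensionless.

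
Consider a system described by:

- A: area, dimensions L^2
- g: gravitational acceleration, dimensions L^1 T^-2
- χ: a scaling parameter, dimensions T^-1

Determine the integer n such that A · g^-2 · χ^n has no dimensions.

Balance the T exponent: (-1)·n from χ, plus (0) − 2·(-2) = 4 from the rest, must sum to zero.
−n + 4 = 0, so n = 4.

4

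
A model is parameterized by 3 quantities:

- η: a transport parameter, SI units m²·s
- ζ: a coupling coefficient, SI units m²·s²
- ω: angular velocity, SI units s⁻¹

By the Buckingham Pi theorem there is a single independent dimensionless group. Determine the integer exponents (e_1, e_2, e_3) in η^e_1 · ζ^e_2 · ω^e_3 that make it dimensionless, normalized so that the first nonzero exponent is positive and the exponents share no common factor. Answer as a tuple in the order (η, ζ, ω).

L: e_1·(2) + e_2·(2) + e_3·(0) = 0
T: e_1·(1) + e_2·(2) + e_3·(-1) = 0
Solving this homogeneous linear system for the smallest-integer solution (first nonzero entry positive) gives (1, -1, -1).

(1, -1, -1)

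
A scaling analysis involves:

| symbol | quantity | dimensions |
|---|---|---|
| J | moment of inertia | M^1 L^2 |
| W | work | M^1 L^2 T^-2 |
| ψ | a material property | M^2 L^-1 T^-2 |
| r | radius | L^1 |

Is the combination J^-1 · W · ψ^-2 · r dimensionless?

no

Sum the exponent of each base dimension across the product:
  M: −[J]_M + [W]_M − 2·[ψ]_M + [r]_M = −(1) + (1) − 2·(2) + (0) = -4
  L: −[J]_L + [W]_L − 2·[ψ]_L + [r]_L = −(2) + (2) − 2·(-1) + (1) = 3
  T: −[J]_T + [W]_T − 2·[ψ]_T + [r]_T = −(0) + (-2) − 2·(-2) + (0) = 2
Net dimensions [M⁻⁴ L³ T²] ≠ [1] — not dimensionless.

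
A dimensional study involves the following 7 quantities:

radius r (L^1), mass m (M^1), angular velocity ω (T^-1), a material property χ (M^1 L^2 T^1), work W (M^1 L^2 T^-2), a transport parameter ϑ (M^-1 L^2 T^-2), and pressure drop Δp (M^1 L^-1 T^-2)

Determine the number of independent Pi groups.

4

There are 7 variables and 3 base dimensions (M, L, T).
The dimension matrix has rank 3.
Independent dimensionless groups: 7 − 3 = 4.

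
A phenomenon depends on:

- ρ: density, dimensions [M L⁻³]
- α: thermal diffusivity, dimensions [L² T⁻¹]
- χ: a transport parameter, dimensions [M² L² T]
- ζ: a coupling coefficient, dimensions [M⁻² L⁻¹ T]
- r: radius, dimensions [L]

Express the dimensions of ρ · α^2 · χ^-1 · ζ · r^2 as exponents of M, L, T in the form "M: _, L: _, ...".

M: -3, L: 0, T: -2

Collect each base-dimension exponent across the product:
  M: (1) + 2·(0) − (2) + (-2) + 2·(0) = -3
  L: (-3) + 2·(2) − (2) + (-1) + 2·(1) = 0
  T: (0) + 2·(-1) − (1) + (1) + 2·(0) = -2
So the dimensions are [M⁻³ T⁻²].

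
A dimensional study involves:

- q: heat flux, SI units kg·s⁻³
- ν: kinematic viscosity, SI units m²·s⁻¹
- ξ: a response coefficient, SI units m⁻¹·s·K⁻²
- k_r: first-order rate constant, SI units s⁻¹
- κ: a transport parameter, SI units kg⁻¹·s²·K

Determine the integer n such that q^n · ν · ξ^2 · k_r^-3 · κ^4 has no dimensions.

4

Balance the M exponent: (1)·n from q, plus (0) + 2·(0) − 3·(0) + 4·(-1) = -4 from the rest, must sum to zero.
n − 4 = 0, so n = 4.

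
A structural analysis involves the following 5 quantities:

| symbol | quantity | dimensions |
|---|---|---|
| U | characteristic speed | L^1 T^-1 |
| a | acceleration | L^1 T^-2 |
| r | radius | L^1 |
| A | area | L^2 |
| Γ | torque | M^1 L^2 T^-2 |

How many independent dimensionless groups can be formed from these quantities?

There are 5 variables and 3 base dimensions (M, L, T).
The dimension matrix has rank 3.
Independent dimensionless groups: 5 − 3 = 2.

2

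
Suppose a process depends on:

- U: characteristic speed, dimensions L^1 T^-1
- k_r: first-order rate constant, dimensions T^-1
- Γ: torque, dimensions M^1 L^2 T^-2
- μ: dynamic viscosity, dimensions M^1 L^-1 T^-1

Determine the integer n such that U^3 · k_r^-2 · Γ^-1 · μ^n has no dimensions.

1

Balance the M exponent: (1)·n from μ, plus 3·(0) − 2·(0) − (1) = -1 from the rest, must sum to zero.
n − 1 = 0, so n = 1.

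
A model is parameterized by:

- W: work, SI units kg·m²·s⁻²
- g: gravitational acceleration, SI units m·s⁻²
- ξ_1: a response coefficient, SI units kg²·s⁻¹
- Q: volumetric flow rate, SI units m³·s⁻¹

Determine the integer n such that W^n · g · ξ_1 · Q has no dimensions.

-2

Balance the M exponent: (1)·n from W, plus (0) + (2) + (0) = 2 from the rest, must sum to zero.
n + 2 = 0, so n = -2.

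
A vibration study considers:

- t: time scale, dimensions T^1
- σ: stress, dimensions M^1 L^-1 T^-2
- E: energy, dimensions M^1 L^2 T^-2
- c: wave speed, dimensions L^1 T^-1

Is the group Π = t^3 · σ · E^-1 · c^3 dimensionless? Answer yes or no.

Sum the exponent of each base dimension across the product:
  M: 3·[t]_M + [σ]_M − [E]_M + 3·[c]_M = 3·(0) + (1) − (1) + 3·(0) = 0
  L: 3·[t]_L + [σ]_L − [E]_L + 3·[c]_L = 3·(0) + (-1) − (2) + 3·(1) = 0
  T: 3·[t]_T + [σ]_T − [E]_T + 3·[c]_T = 3·(1) + (-2) − (-2) + 3·(-1) = 0
All base exponents vanish — dimensionless.

yes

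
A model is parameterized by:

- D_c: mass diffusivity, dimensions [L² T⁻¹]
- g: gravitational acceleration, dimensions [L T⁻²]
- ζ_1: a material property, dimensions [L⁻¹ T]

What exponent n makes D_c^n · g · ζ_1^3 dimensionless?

Balance the L exponent: (2)·n from D_c, plus (1) + 3·(-1) = -2 from the rest, must sum to zero.
2n − 2 = 0, so n = 1.

1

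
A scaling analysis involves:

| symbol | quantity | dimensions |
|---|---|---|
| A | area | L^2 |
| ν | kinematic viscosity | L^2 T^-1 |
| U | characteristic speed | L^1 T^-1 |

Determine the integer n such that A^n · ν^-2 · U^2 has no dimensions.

1

Balance the L exponent: (2)·n from A, plus −2·(2) + 2·(1) = -2 from the rest, must sum to zero.
2n − 2 = 0, so n = 1.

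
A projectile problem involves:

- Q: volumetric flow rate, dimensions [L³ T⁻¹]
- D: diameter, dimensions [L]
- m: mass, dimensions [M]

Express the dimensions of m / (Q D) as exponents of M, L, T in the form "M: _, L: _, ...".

Collect each base-dimension exponent across the product:
  M: −(0) − (0) + (1) = 1
  L: −(3) − (1) + (0) = -4
  T: −(-1) − (0) + (0) = 1
So the dimensions are [M L⁻⁴ T].

M: 1, L: -4, T: 1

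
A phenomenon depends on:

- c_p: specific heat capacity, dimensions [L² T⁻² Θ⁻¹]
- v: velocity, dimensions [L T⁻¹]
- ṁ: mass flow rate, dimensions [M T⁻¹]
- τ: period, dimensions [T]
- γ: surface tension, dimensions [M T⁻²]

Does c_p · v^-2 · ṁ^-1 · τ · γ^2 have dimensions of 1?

Sum the exponent of each base dimension across the product:
  M: [c_p]_M − 2·[v]_M − [ṁ]_M + [τ]_M + 2·[γ]_M = (0) − 2·(0) − (1) + (0) + 2·(1) = 1
  L: [c_p]_L − 2·[v]_L − [ṁ]_L + [τ]_L + 2·[γ]_L = (2) − 2·(1) − (0) + (0) + 2·(0) = 0
  T: [c_p]_T − 2·[v]_T − [ṁ]_T + [τ]_T + 2·[γ]_T = (-2) − 2·(-1) − (-1) + (1) + 2·(-2) = -2
  Θ: [c_p]_Θ − 2·[v]_Θ − [ṁ]_Θ + [τ]_Θ + 2·[γ]_Θ = (-1) − 2·(0) − (0) + (0) + 2·(0) = -1
Net dimensions [M T⁻² Θ⁻¹] ≠ [1] — not dimensionless.

no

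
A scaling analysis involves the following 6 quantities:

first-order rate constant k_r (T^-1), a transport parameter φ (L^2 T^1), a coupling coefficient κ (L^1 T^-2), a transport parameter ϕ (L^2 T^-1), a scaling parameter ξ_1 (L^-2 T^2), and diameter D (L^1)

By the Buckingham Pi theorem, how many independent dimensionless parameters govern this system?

4

There are 6 variables and 2 base dimensions (L, T).
The dimension matrix has rank 2.
Independent dimensionless groups: 6 − 2 = 4.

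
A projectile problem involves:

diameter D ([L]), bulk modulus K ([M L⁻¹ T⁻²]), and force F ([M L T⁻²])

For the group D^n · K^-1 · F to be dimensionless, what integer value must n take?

-2

Balance the L exponent: (1)·n from D, plus −(-1) + (1) = 2 from the rest, must sum to zero.
n + 2 = 0, so n = -2.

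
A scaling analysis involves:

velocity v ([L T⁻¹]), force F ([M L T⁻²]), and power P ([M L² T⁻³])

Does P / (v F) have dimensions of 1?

yes

Sum the exponent of each base dimension across the product:
  M: −[v]_M − [F]_M + [P]_M = −(0) − (1) + (1) = 0
  L: −[v]_L − [F]_L + [P]_L = −(1) − (1) + (2) = 0
  T: −[v]_T − [F]_T + [P]_T = −(-1) − (-2) + (-3) = 0
All base exponents vanish — dimensionless.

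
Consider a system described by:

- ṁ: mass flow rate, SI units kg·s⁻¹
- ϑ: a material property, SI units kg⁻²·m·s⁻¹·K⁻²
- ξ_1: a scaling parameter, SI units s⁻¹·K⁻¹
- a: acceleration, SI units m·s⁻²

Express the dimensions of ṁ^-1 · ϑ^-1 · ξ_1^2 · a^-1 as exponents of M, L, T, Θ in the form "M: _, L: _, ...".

M: 1, L: -2, T: 2, Θ: 0

Collect each base-dimension exponent across the product:
  M: −(1) − (-2) + 2·(0) − (0) = 1
  L: −(0) − (1) + 2·(0) − (1) = -2
  T: −(-1) − (-1) + 2·(-1) − (-2) = 2
  Θ: −(0) − (-2) + 2·(-1) − (0) = 0
So the dimensions are [M L⁻² T²].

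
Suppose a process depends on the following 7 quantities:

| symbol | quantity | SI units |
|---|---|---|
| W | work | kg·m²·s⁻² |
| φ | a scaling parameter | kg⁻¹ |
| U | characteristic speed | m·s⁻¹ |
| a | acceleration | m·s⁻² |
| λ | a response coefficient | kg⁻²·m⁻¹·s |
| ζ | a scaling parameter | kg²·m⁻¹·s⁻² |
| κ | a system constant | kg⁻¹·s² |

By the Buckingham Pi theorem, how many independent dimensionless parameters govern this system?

There are 7 variables and 3 base dimensions (M, L, T).
The dimension matrix has rank 3.
Independent dimensionless groups: 7 − 3 = 4.

4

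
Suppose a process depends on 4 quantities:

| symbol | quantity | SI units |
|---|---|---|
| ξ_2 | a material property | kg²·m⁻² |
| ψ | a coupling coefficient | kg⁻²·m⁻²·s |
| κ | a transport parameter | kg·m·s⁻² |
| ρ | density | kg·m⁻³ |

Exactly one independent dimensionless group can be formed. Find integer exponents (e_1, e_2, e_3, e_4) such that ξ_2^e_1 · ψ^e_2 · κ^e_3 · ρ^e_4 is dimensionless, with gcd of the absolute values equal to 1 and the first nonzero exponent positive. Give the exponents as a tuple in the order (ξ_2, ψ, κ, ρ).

M: e_1·(2) + e_2·(-2) + e_3·(1) + e_4·(1) = 0
L: e_1·(-2) + e_2·(-2) + e_3·(1) + e_4·(-3) = 0
T: e_1·(0) + e_2·(1) + e_3·(-2) + e_4·(0) = 0
Solving this homogeneous linear system for the smallest-integer solution (first nonzero entry positive) gives (3, 2, 1, -3).

(3, 2, 1, -3)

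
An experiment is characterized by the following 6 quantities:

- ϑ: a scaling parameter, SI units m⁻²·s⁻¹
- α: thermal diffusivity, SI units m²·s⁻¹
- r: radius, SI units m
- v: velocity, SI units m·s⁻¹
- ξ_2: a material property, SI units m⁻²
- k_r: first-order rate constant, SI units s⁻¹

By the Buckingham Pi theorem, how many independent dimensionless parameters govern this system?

There are 6 variables and 2 base dimensions (L, T).
The dimension matrix has rank 2.
Independent dimensionless groups: 6 − 2 = 4.

4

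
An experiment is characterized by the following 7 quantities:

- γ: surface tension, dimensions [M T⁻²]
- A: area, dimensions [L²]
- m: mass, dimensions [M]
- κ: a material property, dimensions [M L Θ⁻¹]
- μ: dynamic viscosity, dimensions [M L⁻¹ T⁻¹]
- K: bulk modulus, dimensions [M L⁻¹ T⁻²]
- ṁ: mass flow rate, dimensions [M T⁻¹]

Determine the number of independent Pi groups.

There are 7 variables and 4 base dimensions (M, L, T, Θ).
The dimension matrix has rank 4.
Independent dimensionless groups: 7 − 4 = 3.

3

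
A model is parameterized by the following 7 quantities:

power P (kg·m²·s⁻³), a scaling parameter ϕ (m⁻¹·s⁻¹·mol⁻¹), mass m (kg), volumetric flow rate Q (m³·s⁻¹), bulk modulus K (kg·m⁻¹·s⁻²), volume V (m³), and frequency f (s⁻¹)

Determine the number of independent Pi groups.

There are 7 variables and 4 base dimensions (M, L, T, N).
The dimension matrix has rank 4.
Independent dimensionless groups: 7 − 4 = 3.

3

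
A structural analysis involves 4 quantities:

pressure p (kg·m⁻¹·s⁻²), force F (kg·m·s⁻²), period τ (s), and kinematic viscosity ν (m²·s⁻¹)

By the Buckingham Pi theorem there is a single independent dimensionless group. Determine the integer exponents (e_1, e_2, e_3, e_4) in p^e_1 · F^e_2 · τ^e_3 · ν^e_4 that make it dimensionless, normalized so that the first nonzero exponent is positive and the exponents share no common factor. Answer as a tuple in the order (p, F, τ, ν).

(1, -1, 1, 1)

M: e_1·(1) + e_2·(1) + e_3·(0) + e_4·(0) = 0
L: e_1·(-1) + e_2·(1) + e_3·(0) + e_4·(2) = 0
T: e_1·(-2) + e_2·(-2) + e_3·(1) + e_4·(-1) = 0
Solving this homogeneous linear system for the smallest-integer solution (first nonzero entry positive) gives (1, -1, 1, 1).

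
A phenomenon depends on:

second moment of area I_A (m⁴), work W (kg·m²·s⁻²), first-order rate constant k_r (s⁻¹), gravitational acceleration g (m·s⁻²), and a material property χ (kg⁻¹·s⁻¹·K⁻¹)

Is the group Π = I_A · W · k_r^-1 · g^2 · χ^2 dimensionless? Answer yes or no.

no

Sum the exponent of each base dimension across the product:
  M: [I_A]_M + [W]_M − [k_r]_M + 2·[g]_M + 2·[χ]_M = (0) + (1) − (0) + 2·(0) + 2·(-1) = -1
  L: [I_A]_L + [W]_L − [k_r]_L + 2·[g]_L + 2·[χ]_L = (4) + (2) − (0) + 2·(1) + 2·(0) = 8
  T: [I_A]_T + [W]_T − [k_r]_T + 2·[g]_T + 2·[χ]_T = (0) + (-2) − (-1) + 2·(-2) + 2·(-1) = -7
  Θ: [I_A]_Θ + [W]_Θ − [k_r]_Θ + 2·[g]_Θ + 2·[χ]_Θ = (0) + (0) − (0) + 2·(0) + 2·(-1) = -2
Net dimensions [M⁻¹ L⁸ T⁻⁷ Θ⁻²] ≠ [1] — not dimensionless.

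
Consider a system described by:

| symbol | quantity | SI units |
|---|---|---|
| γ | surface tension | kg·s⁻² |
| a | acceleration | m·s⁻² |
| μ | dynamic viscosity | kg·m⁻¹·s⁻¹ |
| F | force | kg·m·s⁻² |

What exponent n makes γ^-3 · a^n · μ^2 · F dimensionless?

1

Balance the L exponent: (1)·n from a, plus −3·(0) + 2·(-1) + (1) = -1 from the rest, must sum to zero.
n − 1 = 0, so n = 1.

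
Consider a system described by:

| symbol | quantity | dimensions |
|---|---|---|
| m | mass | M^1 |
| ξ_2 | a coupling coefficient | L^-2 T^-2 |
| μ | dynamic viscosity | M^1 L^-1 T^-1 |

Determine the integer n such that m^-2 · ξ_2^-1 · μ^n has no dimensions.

2

Balance the M exponent: (1)·n from μ, plus −2·(1) − (0) = -2 from the rest, must sum to zero.
n − 2 = 0, so n = 2.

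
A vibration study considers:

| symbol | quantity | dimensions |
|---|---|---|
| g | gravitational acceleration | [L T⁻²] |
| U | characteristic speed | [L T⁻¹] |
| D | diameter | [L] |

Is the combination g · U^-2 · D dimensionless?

yes

Sum the exponent of each base dimension across the product:
  M: [g]_M − 2·[U]_M + [D]_M = (0) − 2·(0) + (0) = 0
  L: [g]_L − 2·[U]_L + [D]_L = (1) − 2·(1) + (1) = 0
  T: [g]_T − 2·[U]_T + [D]_T = (-2) − 2·(-1) + (0) = 0
All base exponents vanish — dimensionless.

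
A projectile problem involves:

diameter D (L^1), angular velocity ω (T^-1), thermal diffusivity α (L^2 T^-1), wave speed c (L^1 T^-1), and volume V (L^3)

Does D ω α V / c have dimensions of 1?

Sum the exponent of each base dimension across the product:
  L: [D]_L + [ω]_L + [α]_L − [c]_L + [V]_L = (1) + (0) + (2) − (1) + (3) = 5
  T: [D]_T + [ω]_T + [α]_T − [c]_T + [V]_T = (0) + (-1) + (-1) − (-1) + (0) = -1
Net dimensions [L⁵ T⁻¹] ≠ [1] — not dimensionless.

no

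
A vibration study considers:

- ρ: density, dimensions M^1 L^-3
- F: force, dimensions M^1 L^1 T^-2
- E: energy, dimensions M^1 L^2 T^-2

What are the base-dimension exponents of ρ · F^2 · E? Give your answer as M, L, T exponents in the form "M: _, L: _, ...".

Collect each base-dimension exponent across the product:
  M: (1) + 2·(1) + (1) = 4
  L: (-3) + 2·(1) + (2) = 1
  T: (0) + 2·(-2) + (-2) = -6
So the dimensions are [M⁴ L T⁻⁶].

M: 4, L: 1, T: -6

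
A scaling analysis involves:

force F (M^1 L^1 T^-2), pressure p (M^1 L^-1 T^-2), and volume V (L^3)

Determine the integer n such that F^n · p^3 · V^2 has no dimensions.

-3

Balance the M exponent: (1)·n from F, plus 3·(1) + 2·(0) = 3 from the rest, must sum to zero.
n + 3 = 0, so n = -3.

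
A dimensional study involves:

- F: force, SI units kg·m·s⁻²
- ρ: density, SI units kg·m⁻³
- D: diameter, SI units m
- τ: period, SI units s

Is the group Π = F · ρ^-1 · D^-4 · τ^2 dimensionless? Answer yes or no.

Sum the exponent of each base dimension across the product:
  M: [F]_M − [ρ]_M − 4·[D]_M + 2·[τ]_M = (1) − (1) − 4·(0) + 2·(0) = 0
  L: [F]_L − [ρ]_L − 4·[D]_L + 2·[τ]_L = (1) − (-3) − 4·(1) + 2·(0) = 0
  T: [F]_T − [ρ]_T − 4·[D]_T + 2·[τ]_T = (-2) − (0) − 4·(0) + 2·(1) = 0
  Θ: [F]_Θ − [ρ]_Θ − 4·[D]_Θ + 2·[τ]_Θ = (0) − (0) − 4·(0) + 2·(0) = 0
  N: [F]_N − [ρ]_N − 4·[D]_N + 2·[τ]_N = (0) − (0) − 4·(0) + 2·(0) = 0
All base exponents vanish — dimensionless.

yes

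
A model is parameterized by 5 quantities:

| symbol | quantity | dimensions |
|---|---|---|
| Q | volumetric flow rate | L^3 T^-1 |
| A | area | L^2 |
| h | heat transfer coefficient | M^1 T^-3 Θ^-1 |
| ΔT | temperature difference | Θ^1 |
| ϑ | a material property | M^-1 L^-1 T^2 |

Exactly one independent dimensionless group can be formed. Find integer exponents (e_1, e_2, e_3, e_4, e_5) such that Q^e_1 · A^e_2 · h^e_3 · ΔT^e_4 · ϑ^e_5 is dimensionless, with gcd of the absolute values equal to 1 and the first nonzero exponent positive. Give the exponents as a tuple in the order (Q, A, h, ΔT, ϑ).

(1, -2, -1, -1, -1)

M: e_1·(0) + e_2·(0) + e_3·(1) + e_4·(0) + e_5·(-1) = 0
L: e_1·(3) + e_2·(2) + e_3·(0) + e_4·(0) + e_5·(-1) = 0
T: e_1·(-1) + e_2·(0) + e_3·(-3) + e_4·(0) + e_5·(2) = 0
Θ: e_1·(0) + e_2·(0) + e_3·(-1) + e_4·(1) + e_5·(0) = 0
Solving this homogeneous linear system for the smallest-integer solution (first nonzero entry positive) gives (1, -2, -1, -1, -1).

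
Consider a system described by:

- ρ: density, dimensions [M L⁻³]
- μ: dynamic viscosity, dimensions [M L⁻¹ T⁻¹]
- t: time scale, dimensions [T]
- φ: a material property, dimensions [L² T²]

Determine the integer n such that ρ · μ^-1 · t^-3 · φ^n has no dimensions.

1

Balance the L exponent: (2)·n from φ, plus (-3) − (-1) − 3·(0) = -2 from the rest, must sum to zero.
2n − 2 = 0, so n = 1.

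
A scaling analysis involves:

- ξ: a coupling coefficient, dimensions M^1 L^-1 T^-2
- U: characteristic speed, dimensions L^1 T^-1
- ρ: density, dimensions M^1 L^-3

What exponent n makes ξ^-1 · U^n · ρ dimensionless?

Balance the L exponent: (1)·n from U, plus −(-1) + (-3) = -2 from the rest, must sum to zero.
n − 2 = 0, so n = 2.

2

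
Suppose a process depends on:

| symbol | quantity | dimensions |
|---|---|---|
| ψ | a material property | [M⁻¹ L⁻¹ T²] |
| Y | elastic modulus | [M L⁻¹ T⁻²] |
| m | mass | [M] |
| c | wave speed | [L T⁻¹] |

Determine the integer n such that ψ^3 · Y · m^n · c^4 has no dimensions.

2

Balance the M exponent: (1)·n from m, plus 3·(-1) + (1) + 4·(0) = -2 from the rest, must sum to zero.
n − 2 = 0, so n = 2.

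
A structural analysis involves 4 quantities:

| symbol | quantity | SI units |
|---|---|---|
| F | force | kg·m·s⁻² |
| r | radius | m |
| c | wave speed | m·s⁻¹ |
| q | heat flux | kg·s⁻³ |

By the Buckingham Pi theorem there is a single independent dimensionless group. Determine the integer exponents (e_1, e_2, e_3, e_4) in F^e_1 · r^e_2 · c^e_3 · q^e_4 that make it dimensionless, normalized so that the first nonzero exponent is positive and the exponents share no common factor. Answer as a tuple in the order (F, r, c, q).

M: e_1·(1) + e_2·(0) + e_3·(0) + e_4·(1) = 0
L: e_1·(1) + e_2·(1) + e_3·(1) + e_4·(0) = 0
T: e_1·(-2) + e_2·(0) + e_3·(-1) + e_4·(-3) = 0
Solving this homogeneous linear system for the smallest-integer solution (first nonzero entry positive) gives (1, -2, 1, -1).

(1, -2, 1, -1)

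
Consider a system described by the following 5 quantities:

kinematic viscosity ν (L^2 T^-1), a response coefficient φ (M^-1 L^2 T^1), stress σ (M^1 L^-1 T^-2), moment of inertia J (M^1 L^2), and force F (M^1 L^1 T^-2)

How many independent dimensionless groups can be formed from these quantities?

2

There are 5 variables and 3 base dimensions (M, L, T).
The dimension matrix has rank 3.
Independent dimensionless groups: 5 − 3 = 2.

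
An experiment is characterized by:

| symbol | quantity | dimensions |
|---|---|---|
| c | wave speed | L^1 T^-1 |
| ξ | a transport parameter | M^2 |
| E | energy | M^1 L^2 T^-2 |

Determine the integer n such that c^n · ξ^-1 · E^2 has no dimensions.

-4

Balance the L exponent: (1)·n from c, plus −(0) + 2·(2) = 4 from the rest, must sum to zero.
n + 4 = 0, so n = -4.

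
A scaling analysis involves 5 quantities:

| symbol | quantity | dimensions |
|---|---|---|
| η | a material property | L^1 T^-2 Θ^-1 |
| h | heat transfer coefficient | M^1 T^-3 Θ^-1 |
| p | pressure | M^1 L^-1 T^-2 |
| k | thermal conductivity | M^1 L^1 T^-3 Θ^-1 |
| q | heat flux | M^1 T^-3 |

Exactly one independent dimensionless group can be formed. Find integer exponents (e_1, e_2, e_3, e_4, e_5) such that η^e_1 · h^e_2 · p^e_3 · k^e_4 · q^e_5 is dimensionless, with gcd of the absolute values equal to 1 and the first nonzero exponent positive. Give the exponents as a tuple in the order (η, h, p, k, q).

(1, -2, 2, 1, -1)

M: e_1·(0) + e_2·(1) + e_3·(1) + e_4·(1) + e_5·(1) = 0
L: e_1·(1) + e_2·(0) + e_3·(-1) + e_4·(1) + e_5·(0) = 0
T: e_1·(-2) + e_2·(-3) + e_3·(-2) + e_4·(-3) + e_5·(-3) = 0
Θ: e_1·(-1) + e_2·(-1) + e_3·(0) + e_4·(-1) + e_5·(0) = 0
Solving this homogeneous linear system for the smallest-integer solution (first nonzero entry positive) gives (1, -2, 2, 1, -1).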